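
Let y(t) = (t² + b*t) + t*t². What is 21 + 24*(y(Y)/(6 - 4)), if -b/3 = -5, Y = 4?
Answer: 1701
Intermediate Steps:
b = 15 (b = -3*(-5) = 15)
y(t) = t² + t³ + 15*t (y(t) = (t² + 15*t) + t*t² = (t² + 15*t) + t³ = t² + t³ + 15*t)
21 + 24*(y(Y)/(6 - 4)) = 21 + 24*((4*(15 + 4 + 4²))/(6 - 4)) = 21 + 24*((4*(15 + 4 + 16))/2) = 21 + 24*((4*35)*(½)) = 21 + 24*(140*(½)) = 21 + 24*70 = 21 + 1680 = 1701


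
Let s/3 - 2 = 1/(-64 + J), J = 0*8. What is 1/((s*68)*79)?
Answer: 16/511683 ≈ 3.1269e-5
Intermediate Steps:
J = 0
s = 381/64 (s = 6 + 3/(-64 + 0) = 6 + 3/(-64) = 6 + 3*(-1/64) = 6 - 3/64 = 381/64 ≈ 5.9531)
1/((s*68)*79) = 1/(((381/64)*68)*79) = 1/((6477/16)*79) = 1/(511683/16) = 16/511683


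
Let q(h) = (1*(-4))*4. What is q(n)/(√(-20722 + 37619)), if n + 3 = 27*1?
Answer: -16*√16897/16897 ≈ -0.12309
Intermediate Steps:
n = 24 (n = -3 + 27*1 = -3 + 27 = 24)
q(h) = -16 (q(h) = -4*4 = -16)
q(n)/(√(-20722 + 37619)) = -16/√(-20722 + 37619) = -16*√16897/16897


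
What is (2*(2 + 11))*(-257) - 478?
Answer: -7160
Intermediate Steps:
(2*(2 + 11))*(-257) - 478 = (2*13)*(-257) - 478 = 26*(-257) - 478 = -6682 - 478 = -7160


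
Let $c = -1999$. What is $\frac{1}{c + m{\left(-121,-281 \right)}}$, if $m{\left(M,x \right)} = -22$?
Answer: $- \frac{1}{2021} \approx -0.0004948$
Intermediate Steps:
$\frac{1}{c + m{\left(-121,-281 \right)}} = \frac{1}{-1999 - 22} = \frac{1}{-2021} = - \frac{1}{2021}$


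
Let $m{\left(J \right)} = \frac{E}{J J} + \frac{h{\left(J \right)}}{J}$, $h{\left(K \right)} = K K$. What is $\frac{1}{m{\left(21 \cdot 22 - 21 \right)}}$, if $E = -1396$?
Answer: $\frac{194481}{85764725} \approx 0.0022676$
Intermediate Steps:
$h{\left(K \right)} = K^{2}$
$m{\left(J \right)} = J - \frac{1396}{J^{2}}$ ($m{\left(J \right)} = - \frac{1396}{J J} + \frac{J^{2}}{J} = - \frac{1396}{J^{2}} + J = J - \frac{1396}{J^{2}}$)
$\frac{1}{m{\left(21 \cdot 22 - 21 \right)}} = \frac{1}{\left(21 \cdot 22 - 21\right) - \frac{1396}{\left(21 \cdot 22 - 21\right)^{2}}} = \frac{1}{\left(462 - 21\right) - \frac{1396}{\left(462 - 21\right)^{2}}} = \frac{1}{441 - \frac{1396}{194481}} = \frac{1}{\frac{85764725}{194481}} = \frac{194481}{85764725}$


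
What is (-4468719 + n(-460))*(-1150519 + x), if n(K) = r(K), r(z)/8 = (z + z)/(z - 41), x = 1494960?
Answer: -771141695494819/501 ≈ -1.5392e+12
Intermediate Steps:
r(z) = 16*z/(-41 + z) (r(z) = 8*((z + z)/(z - 41)) = 8*((2*z)/(-41 + z)) = 8*(2*z/(-41 + z)) = 16*z/(-41 + z))
n(K) = 16*K/(-41 + K)
(-4468719 + n(-460))*(-1150519 + x) = (-4468719 + 16*(-460)/(-41 - 460))*(-1150519 + 1494960) = (-4468719 + 16*(-460)/(-501))*344441 = (-4468719 + 16*(-460)*(-1/501))*344441 = (-4468719 + 7360/501)*344441 = -2238820859/501*344441 = -771141695494819/501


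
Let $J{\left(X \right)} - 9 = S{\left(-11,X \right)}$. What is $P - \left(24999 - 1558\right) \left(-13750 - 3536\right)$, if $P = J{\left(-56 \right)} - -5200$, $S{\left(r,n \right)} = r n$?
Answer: $405206951$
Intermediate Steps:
$S{\left(r,n \right)} = n r$
$J{\left(X \right)} = 9 - 11 X$ ($J{\left(X \right)} = 9 + X \left(-11\right) = 9 - 11 X$)
$P = 5825$ ($P = \left(9 - -616\right) - -5200 = \left(9 + 616\right) + 5200 = 625 + 5200 = 5825$)
$P - \left(24999 - 1558\right) \left(-13750 - 3536\right) = 5825 - \left(24999 - 1558\right) \left(-13750 - 3536\right) = 5825 - 23441 \left(-17286\right) = 5825 - -405201126 = 5825 + 405201126 = 405206951$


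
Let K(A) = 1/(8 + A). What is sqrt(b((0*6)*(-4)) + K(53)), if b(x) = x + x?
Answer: sqrt(61)/61 ≈ 0.12804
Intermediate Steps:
b(x) = 2*x
sqrt(b((0*6)*(-4)) + K(53)) = sqrt(2*((0*6)*(-4)) + 1/(8 + 53)) = sqrt(2*(0*(-4)) + 1/61) = sqrt(2*0 + 1/61) = sqrt(0 + 1/61) = sqrt(1/61) = sqrt(61)/61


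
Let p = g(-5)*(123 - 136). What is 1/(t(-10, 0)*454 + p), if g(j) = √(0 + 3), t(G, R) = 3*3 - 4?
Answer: 2270/5152393 + 13*√3/5152393 ≈ 0.00044494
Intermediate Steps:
t(G, R) = 5 (t(G, R) = 9 - 4 = 5)
g(j) = √3
p = -13*√3 (p = √3*(123 - 136) = √3*(-13) = -13*√3 ≈ -22.517)
1/(t(-10, 0)*454 + p) = 1/(5*454 - 13*√3) = 1/(2270 - 13*√3)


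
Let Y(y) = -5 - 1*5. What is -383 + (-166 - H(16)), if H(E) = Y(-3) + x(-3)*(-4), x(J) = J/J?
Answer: -535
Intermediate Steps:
Y(y) = -10 (Y(y) = -5 - 5 = -10)
x(J) = 1
H(E) = -14 (H(E) = -10 + 1*(-4) = -10 - 4 = -14)
-383 + (-166 - H(16)) = -383 + (-166 - 1*(-14)) = -383 + (-166 + 14) = -383 - 152 = -535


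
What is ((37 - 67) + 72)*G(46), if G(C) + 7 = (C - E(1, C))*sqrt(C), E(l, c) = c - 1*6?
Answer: -294 + 252*sqrt(46) ≈ 1415.1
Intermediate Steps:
E(l, c) = -6 + c (E(l, c) = c - 6 = -6 + c)
G(C) = -7 + 6*sqrt(C) (G(C) = -7 + (C - (-6 + C))*sqrt(C) = -7 + (C + (6 - C))*sqrt(C) = -7 + 6*sqrt(C))
((37 - 67) + 72)*G(46) = ((37 - 67) + 72)*(-7 + 6*sqrt(46)) = (-30 + 72)*(-7 + 6*sqrt(46)) = 42*(-7 + 6*sqrt(46)) = -294 + 252*sqrt(46)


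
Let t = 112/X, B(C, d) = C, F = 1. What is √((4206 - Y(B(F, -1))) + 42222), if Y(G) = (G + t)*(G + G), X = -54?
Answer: √3760842/9 ≈ 215.48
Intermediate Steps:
t = -56/27 (t = 112/(-54) = 112*(-1/54) = -56/27 ≈ -2.0741)
Y(G) = 2*G*(-56/27 + G) (Y(G) = (G - 56/27)*(G + G) = (-56/27 + G)*(2*G) = 2*G*(-56/27 + G))
√((4206 - Y(B(F, -1))) + 42222) = √((4206 - 2*(-56 + 27*1)/27) + 42222) = √((4206 - 2*(-56 + 27)/27) + 42222) = √((4206 - 2*(-29)/27) + 42222) = √((4206 - 1*(-58/27)) + 42222) = √((4206 + 58/27) + 42222) = √(113620/27 + 42222) = √(1253614/27) = √3760842/9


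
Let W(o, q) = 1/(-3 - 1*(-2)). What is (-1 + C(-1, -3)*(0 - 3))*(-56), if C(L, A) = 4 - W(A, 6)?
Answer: 896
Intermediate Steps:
W(o, q) = -1 (W(o, q) = 1/(-3 + 2) = 1/(-1) = -1)
C(L, A) = 5 (C(L, A) = 4 - 1*(-1) = 4 + 1 = 5)
(-1 + C(-1, -3)*(0 - 3))*(-56) = (-1 + 5*(0 - 3))*(-56) = (-1 + 5*(-3))*(-56) = (-1 - 15)*(-56) = -16*(-56) = 896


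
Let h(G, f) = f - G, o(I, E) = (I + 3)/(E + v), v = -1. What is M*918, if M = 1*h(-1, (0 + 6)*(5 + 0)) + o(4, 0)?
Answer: 22032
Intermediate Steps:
o(I, E) = (3 + I)/(-1 + E) (o(I, E) = (I + 3)/(E - 1) = (3 + I)/(-1 + E))
M = 24 (M = 1*((0 + 6)*(5 + 0) - 1*(-1)) + (3 + 4)/(-1 + 0) = 1*(6*5 + 1) + 7/(-1) = 1*(30 + 1) - 1*7 = 1*31 - 7 = 31 - 7 = 24)
M*918 = 24*918 = 22032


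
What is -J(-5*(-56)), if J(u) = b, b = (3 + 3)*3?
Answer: -18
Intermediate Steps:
b = 18 (b = 6*3 = 18)
J(u) = 18
-J(-5*(-56)) = -1*18 = -18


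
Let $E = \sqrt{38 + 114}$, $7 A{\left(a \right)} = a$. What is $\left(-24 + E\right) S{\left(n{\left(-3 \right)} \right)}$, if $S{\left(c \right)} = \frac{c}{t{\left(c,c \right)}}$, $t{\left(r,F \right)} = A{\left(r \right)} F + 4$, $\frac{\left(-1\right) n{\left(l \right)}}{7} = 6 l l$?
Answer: $\frac{567}{1276} - \frac{189 \sqrt{38}}{5104} \approx 0.21609$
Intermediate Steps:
$n{\left(l \right)} = - 42 l^{2}$ ($n{\left(l \right)} = - 7 \cdot 6 l l = - 7 \cdot 6 l^{2} = - 42 l^{2}$)
$A{\left(a \right)} = \frac{a}{7}$
$t{\left(r,F \right)} = 4 + \frac{F r}{7}$ ($t{\left(r,F \right)} = \frac{r}{7} F + 4 = \frac{F r}{7} + 4 = 4 + \frac{F r}{7}$)
$E = 2 \sqrt{38}$ ($E = \sqrt{152} = 2 \sqrt{38} \approx 12.329$)
$S{\left(c \right)} = \frac{c}{4 + \frac{c^{2}}{7}}$ ($S{\left(c \right)} = \frac{c}{4 + \frac{c c}{7}} = \frac{c}{4 + \frac{c^{2}}{7}}$)
$\left(-24 + E\right) S{\left(n{\left(-3 \right)} \right)} = \left(-24 + 2 \sqrt{38}\right) \frac{7 \left(- 42 \left(-3\right)^{2}\right)}{28 + \left(- 42 \left(-3\right)^{2}\right)^{2}} = \left(-24 + 2 \sqrt{38}\right) \frac{7 \left(\left(-42\right) 9\right)}{28 + \left(\left(-42\right) 9\right)^{2}} = \left(-24 + 2 \sqrt{38}\right) 7 \left(-378\right) \frac{1}{28 + \left(-378\right)^{2}} = \left(-24 + 2 \sqrt{38}\right) 7 \left(-378\right) \frac{1}{28 + 142884} = \left(-24 + 2 \sqrt{38}\right) 7 \left(-378\right) \frac{1}{142912} = \left(-24 + 2 \sqrt{38}\right) \left(- \frac{189}{10208}\right) = \frac{567}{1276} - \frac{189 \sqrt{38}}{5104}$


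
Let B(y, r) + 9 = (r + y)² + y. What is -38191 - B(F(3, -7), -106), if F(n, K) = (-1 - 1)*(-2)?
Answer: -48590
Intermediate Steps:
F(n, K) = 4 (F(n, K) = -2*(-2) = 4)
B(y, r) = -9 + y + (r + y)² (B(y, r) = -9 + ((r + y)² + y) = -9 + (y + (r + y)²) = -9 + y + (r + y)²)
-38191 - B(F(3, -7), -106) = -38191 - (-9 + 4 + (-106 + 4)²) = -38191 - (-9 + 4 + (-102)²) = -38191 - (-9 + 4 + 10404) = -38191 - 1*10399 = -38191 - 10399 = -48590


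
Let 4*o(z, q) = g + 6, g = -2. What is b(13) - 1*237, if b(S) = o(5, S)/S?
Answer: -3080/13 ≈ -236.92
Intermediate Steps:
o(z, q) = 1 (o(z, q) = (-2 + 6)/4 = (¼)*4 = 1)
b(S) = 1/S
b(13) - 1*237 = 1/13 - 1*237 = 1/13 - 237 = -3080/13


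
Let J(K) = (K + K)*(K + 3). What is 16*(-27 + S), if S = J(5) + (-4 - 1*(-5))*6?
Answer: 944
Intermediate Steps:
J(K) = 2*K*(3 + K) (J(K) = (2*K)*(3 + K) = 2*K*(3 + K))
S = 86 (S = 2*5*(3 + 5) + (-4 - 1*(-5))*6 = 2*5*8 + (-4 + 5)*6 = 80 + 1*6 = 80 + 6 = 86)
16*(-27 + S) = 16*(-27 + 86) = 16*59 = 944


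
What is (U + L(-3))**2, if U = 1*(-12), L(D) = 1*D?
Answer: 225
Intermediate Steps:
L(D) = D
U = -12
(U + L(-3))**2 = (-12 - 3)**2 = (-15)**2 = 225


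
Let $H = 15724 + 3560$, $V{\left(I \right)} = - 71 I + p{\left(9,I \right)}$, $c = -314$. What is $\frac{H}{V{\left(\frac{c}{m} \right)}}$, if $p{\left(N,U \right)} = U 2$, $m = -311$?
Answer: $- \frac{999554}{3611} \approx -276.81$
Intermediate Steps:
$p{\left(N,U \right)} = 2 U$
$V{\left(I \right)} = - 69 I$ ($V{\left(I \right)} = - 71 I + 2 I = - 69 I$)
$H = 19284$
$\frac{H}{V{\left(\frac{c}{m} \right)}} = \frac{19284}{\left(-69\right) \left(- \frac{314}{-311}\right)} = \frac{19284}{\left(-69\right) \left(\left(-314\right) \left(- \frac{1}{311}\right)\right)} = \frac{19284}{\left(-69\right) \frac{314}{311}} = \frac{19284}{- \frac{21666}{311}} = 19284 \left(- \frac{311}{21666}\right) = - \frac{999554}{3611}$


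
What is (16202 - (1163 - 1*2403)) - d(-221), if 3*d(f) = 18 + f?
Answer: 52529/3 ≈ 17510.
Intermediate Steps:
d(f) = 6 + f/3 (d(f) = (18 + f)/3 = 6 + f/3)
(16202 - (1163 - 1*2403)) - d(-221) = (16202 - (1163 - 1*2403)) - (6 + (⅓)*(-221)) = (16202 - (1163 - 2403)) - (6 - 221/3) = (16202 - 1*(-1240)) - 1*(-203/3) = (16202 + 1240) + 203/3 = 17442 + 203/3 = 52529/3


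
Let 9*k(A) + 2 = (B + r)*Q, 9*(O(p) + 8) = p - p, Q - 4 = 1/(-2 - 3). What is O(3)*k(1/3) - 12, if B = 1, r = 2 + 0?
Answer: -916/45 ≈ -20.356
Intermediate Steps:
r = 2
Q = 19/5 (Q = 4 + 1/(-2 - 3) = 4 + 1/(-5) = 4 - 1/5 = 19/5 ≈ 3.8000)
O(p) = -8 (O(p) = -8 + (p - p)/9 = -8 + (1/9)*0 = -8 + 0 = -8)
k(A) = 47/45 (k(A) = -2/9 + ((1 + 2)*(19/5))/9 = -2/9 + (3*(19/5))/9 = -2/9 + (1/9)*(57/5) = -2/9 + 19/15 = 47/45)
O(3)*k(1/3) - 12 = -8*47/45 - 12 = -376/45 - 12 = -916/45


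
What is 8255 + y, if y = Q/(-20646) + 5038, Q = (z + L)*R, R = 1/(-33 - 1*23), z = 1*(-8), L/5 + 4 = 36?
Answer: 1921130965/144522 ≈ 13293.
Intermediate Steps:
L = 160 (L = -20 + 5*36 = -20 + 180 = 160)
z = -8
R = -1/56 (R = 1/(-33 - 23) = 1/(-56) = -1/56 ≈ -0.017857)
Q = -19/7 (Q = (-8 + 160)*(-1/56) = 152*(-1/56) = -19/7 ≈ -2.7143)
y = 728101855/144522 (y = -19/7/(-20646) + 5038 = -19/7*(-1/20646) + 5038 = 19/144522 + 5038 = 728101855/144522 ≈ 5038.0)
8255 + y = 8255 + 728101855/144522 = 1921130965/144522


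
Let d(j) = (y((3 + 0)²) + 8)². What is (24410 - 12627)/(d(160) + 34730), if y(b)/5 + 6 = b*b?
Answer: 11783/181419 ≈ 0.064949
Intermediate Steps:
y(b) = -30 + 5*b² (y(b) = -30 + 5*(b*b) = -30 + 5*b²)
d(j) = 146689 (d(j) = ((-30 + 5*((3 + 0)²)²) + 8)² = ((-30 + 5*(3²)²) + 8)² = ((-30 + 5*9²) + 8)² = ((-30 + 5*81) + 8)² = ((-30 + 405) + 8)² = (375 + 8)² = 383² = 146689)
(24410 - 12627)/(d(160) + 34730) = (24410 - 12627)/(146689 + 34730) = 11783/181419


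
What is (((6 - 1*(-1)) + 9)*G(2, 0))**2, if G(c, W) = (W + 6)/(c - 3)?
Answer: 9216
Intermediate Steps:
G(c, W) = (6 + W)/(-3 + c)
(((6 - 1*(-1)) + 9)*G(2, 0))**2 = (((6 - 1*(-1)) + 9)*((6 + 0)/(-3 + 2)))**2 = (((6 + 1) + 9)*(6/(-1)))**2 = ((7 + 9)*(-1*6))**2 = (16*(-6))**2 = (-96)**2 = 9216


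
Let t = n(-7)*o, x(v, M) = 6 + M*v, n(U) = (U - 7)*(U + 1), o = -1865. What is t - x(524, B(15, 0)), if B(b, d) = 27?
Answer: -170814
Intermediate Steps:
n(U) = (1 + U)*(-7 + U) (n(U) = (-7 + U)*(1 + U) = (1 + U)*(-7 + U))
t = -156660 (t = (-7 + (-7)**2 - 6*(-7))*(-1865) = (-7 + 49 + 42)*(-1865) = 84*(-1865) = -156660)
t - x(524, B(15, 0)) = -156660 - (6 + 27*524) = -156660 - (6 + 14148) = -156660 - 1*14154 = -156660 - 14154 = -170814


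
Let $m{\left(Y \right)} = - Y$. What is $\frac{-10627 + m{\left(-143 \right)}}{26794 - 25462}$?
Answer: $- \frac{2621}{333} \approx -7.8709$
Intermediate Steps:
$\frac{-10627 + m{\left(-143 \right)}}{26794 - 25462} = \frac{-10627 - -143}{26794 - 25462} = \frac{-10627 + 143}{1332} = \left(-10484\right) \frac{1}{1332} = - \frac{2621}{333}$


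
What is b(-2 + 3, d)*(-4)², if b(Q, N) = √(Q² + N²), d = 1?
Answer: 16*√2 ≈ 22.627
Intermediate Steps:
b(Q, N) = √(N² + Q²)
b(-2 + 3, d)*(-4)² = √(1² + (-2 + 3)²)*(-4)² = √(1 + 1²)*16 = √(1 + 1)*16 = √2*16 = 16*√2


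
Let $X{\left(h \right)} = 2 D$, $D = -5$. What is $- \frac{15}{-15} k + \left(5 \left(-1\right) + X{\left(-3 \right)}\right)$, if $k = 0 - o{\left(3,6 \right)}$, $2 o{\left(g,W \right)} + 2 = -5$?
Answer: $- \frac{23}{2} \approx -11.5$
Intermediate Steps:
$o{\left(g,W \right)} = - \frac{7}{2}$ ($o{\left(g,W \right)} = -1 + \frac{1}{2} \left(-5\right) = -1 - \frac{5}{2} = - \frac{7}{2}$)
$X{\left(h \right)} = -10$ ($X{\left(h \right)} = 2 \left(-5\right) = -10$)
$k = \frac{7}{2}$ ($k = 0 - - \frac{7}{2} = 0 + \frac{7}{2} = \frac{7}{2} \approx 3.5$)
$- \frac{15}{-15} k + \left(5 \left(-1\right) + X{\left(-3 \right)}\right) = - \frac{15}{-15} \cdot \frac{7}{2} + \left(5 \left(-1\right) - 10\right) = \left(-15\right) \left(- \frac{1}{15}\right) \frac{7}{2} - 15 = 1 \cdot \frac{7}{2} - 15 = \frac{7}{2} - 15 = - \frac{23}{2}$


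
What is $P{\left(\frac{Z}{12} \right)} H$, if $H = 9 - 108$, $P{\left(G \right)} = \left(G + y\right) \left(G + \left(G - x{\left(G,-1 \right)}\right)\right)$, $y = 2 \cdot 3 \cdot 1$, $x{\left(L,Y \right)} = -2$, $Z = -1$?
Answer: $- \frac{8591}{8} \approx -1073.9$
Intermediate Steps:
$y = 6$ ($y = 2 \cdot 3 = 6$)
$P{\left(G \right)} = \left(2 + 2 G\right) \left(6 + G\right)$ ($P{\left(G \right)} = \left(G + 6\right) \left(G + \left(G - -2\right)\right) = \left(6 + G\right) \left(G + \left(G + 2\right)\right) = \left(6 + G\right) \left(G + \left(2 + G\right)\right) = \left(6 + G\right) \left(2 + 2 G\right) = \left(2 + 2 G\right) \left(6 + G\right)$)
$H = -99$ ($H = 9 - 108 = -99$)
$P{\left(\frac{Z}{12} \right)} H = \left(12 + 2 \left(- \frac{1}{12}\right)^{2} + 14 \left(- \frac{1}{12}\right)\right) \left(-99\right) = \left(12 + 2 \cdot \frac{1}{144} - \frac{7}{6}\right) \left(-99\right) = \left(12 + \frac{1}{72} - \frac{7}{6}\right) \left(-99\right) = \frac{781}{72} \left(-99\right) = - \frac{8591}{8}$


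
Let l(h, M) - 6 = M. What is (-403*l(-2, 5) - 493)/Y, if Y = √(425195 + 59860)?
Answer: -1642*√53895/53895 ≈ -7.0729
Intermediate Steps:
l(h, M) = 6 + M
Y = 3*√53895 (Y = √485055 = 3*√53895 ≈ 696.46)
(-403*l(-2, 5) - 493)/Y = (-403*(6 + 5) - 493)/((3*√53895)) = (-403*11 - 493)*(√53895/161685) = (-4433 - 493)*(√53895/161685) = -1642*√53895/53895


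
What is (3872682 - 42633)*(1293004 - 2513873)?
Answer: -4675988092581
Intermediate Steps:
(3872682 - 42633)*(1293004 - 2513873) = 3830049*(-1220869) = -4675988092581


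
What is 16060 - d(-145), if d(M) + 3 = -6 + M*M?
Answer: -4956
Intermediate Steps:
d(M) = -9 + M² (d(M) = -3 + (-6 + M*M) = -3 + (-6 + M²) = -9 + M²)
16060 - d(-145) = 16060 - (-9 + (-145)²) = 16060 - (-9 + 21025) = 16060 - 1*21016 = 16060 - 21016 = -4956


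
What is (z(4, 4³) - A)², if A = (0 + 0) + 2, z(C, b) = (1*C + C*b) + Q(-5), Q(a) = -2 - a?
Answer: 68121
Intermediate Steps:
z(C, b) = 3 + C + C*b (z(C, b) = (1*C + C*b) + (-2 - 1*(-5)) = (C + C*b) + (-2 + 5) = (C + C*b) + 3 = 3 + C + C*b)
A = 2 (A = 0 + 2 = 2)
(z(4, 4³) - A)² = ((3 + 4 + 4*4³) - 1*2)² = ((3 + 4 + 4*64) - 2)² = ((3 + 4 + 256) - 2)² = (263 - 2)² = 261² = 68121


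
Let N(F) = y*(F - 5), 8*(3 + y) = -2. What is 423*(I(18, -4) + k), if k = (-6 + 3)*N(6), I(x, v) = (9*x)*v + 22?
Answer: -1042695/4 ≈ -2.6067e+5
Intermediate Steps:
y = -13/4 (y = -3 + (⅛)*(-2) = -3 - ¼ = -13/4 ≈ -3.2500)
N(F) = 65/4 - 13*F/4 (N(F) = -13*(F - 5)/4 = -13*(-5 + F)/4 = 65/4 - 13*F/4)
I(x, v) = 22 + 9*v*x (I(x, v) = 9*v*x + 22 = 22 + 9*v*x)
k = 39/4 (k = (-6 + 3)*(65/4 - 13/4*6) = -3*(65/4 - 39/2) = -3*(-13/4) = 39/4 ≈ 9.7500)
423*(I(18, -4) + k) = 423*((22 + 9*(-4)*18) + 39/4) = 423*((22 - 648) + 39/4) = 423*(-626 + 39/4) = 423*(-2465/4) = -1042695/4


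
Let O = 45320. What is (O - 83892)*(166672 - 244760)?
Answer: 3012010336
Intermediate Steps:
(O - 83892)*(166672 - 244760) = (45320 - 83892)*(166672 - 244760) = -38572*(-78088) = 3012010336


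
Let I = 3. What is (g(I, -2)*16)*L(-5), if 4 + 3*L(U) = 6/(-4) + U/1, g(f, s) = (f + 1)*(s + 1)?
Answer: 224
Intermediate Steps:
g(f, s) = (1 + f)*(1 + s)
L(U) = -11/6 + U/3 (L(U) = -4/3 + (6/(-4) + U/1)/3 = -4/3 + (6*(-¼) + U*1)/3 = -4/3 + (-3/2 + U)/3 = -4/3 + (-½ + U/3) = -11/6 + U/3)
(g(I, -2)*16)*L(-5) = ((1 + 3 - 2 + 3*(-2))*16)*(-11/6 + (⅓)*(-5)) = ((1 + 3 - 2 - 6)*16)*(-11/6 - 5/3) = -4*16*(-7/2) = -64*(-7/2) = 224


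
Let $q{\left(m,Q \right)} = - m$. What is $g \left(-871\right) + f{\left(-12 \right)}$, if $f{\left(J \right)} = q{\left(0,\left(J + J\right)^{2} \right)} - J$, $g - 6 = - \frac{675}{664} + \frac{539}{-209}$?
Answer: $- \frac{26270393}{12616} \approx -2082.3$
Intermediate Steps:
$g = \frac{30335}{12616}$ ($g = 6 + \left(- \frac{675}{664} + \frac{539}{-209}\right) = 6 + \left(\left(-675\right) \frac{1}{664} + 539 \left(- \frac{1}{209}\right)\right) = 6 - \frac{45361}{12616} = \frac{30335}{12616} \approx 2.4045$)
$f{\left(J \right)} = - J$ ($f{\left(J \right)} = \left(-1\right) 0 - J = 0 - J = - J$)
$g \left(-871\right) + f{\left(-12 \right)} = \frac{30335}{12616} \left(-871\right) - -12 = - \frac{26421785}{12616} + 12 = - \frac{26270393}{12616}$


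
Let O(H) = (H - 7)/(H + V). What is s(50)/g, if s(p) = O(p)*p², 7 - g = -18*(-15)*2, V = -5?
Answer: -21500/4797 ≈ -4.4820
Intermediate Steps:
g = -533 (g = 7 - (-18*(-15))*2 = 7 - 270*2 = 7 - 1*540 = 7 - 540 = -533)
O(H) = (-7 + H)/(-5 + H) (O(H) = (H - 7)/(H - 5) = (-7 + H)/(-5 + H))
s(p) = p²*(-7 + p)/(-5 + p) (s(p) = ((-7 + p)/(-5 + p))*p² = p²*(-7 + p)/(-5 + p))
s(50)/g = (50²*(-7 + 50)/(-5 + 50))/(-533) = (2500*43/45)*(-1/533) = (2500*(1/45)*43)*(-1/533) = (21500/9)*(-1/533) = -21500/4797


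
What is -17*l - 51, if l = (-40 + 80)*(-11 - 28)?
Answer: 26469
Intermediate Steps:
l = -1560 (l = 40*(-39) = -1560)
-17*l - 51 = -17*(-1560) - 51 = 26520 - 51 = 26469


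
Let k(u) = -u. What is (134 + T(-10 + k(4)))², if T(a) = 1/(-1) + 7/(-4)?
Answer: 275625/16 ≈ 17227.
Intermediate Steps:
T(a) = -11/4 (T(a) = 1*(-1) + 7*(-¼) = -1 - 7/4 = -11/4)
(134 + T(-10 + k(4)))² = (134 - 11/4)² = (525/4)² = 275625/16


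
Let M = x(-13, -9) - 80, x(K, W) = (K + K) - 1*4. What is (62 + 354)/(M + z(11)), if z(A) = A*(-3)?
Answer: -32/11 ≈ -2.9091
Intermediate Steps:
x(K, W) = -4 + 2*K (x(K, W) = 2*K - 4 = -4 + 2*K)
z(A) = -3*A
M = -110 (M = (-4 + 2*(-13)) - 80 = (-4 - 26) - 80 = -30 - 80 = -110)
(62 + 354)/(M + z(11)) = (62 + 354)/(-110 - 3*11) = 416/(-110 - 33) = 416/(-143) = 416*(-1/143) = -32/11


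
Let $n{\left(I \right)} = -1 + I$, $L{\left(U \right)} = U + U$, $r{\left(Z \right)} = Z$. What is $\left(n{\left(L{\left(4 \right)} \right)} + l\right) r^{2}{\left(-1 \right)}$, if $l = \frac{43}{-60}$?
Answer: $\frac{377}{60} \approx 6.2833$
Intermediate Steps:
$L{\left(U \right)} = 2 U$
$l = - \frac{43}{60}$ ($l = 43 \left(- \frac{1}{60}\right) = - \frac{43}{60} \approx -0.71667$)
$\left(n{\left(L{\left(4 \right)} \right)} + l\right) r^{2}{\left(-1 \right)} = \left(\left(-1 + 2 \cdot 4\right) - \frac{43}{60}\right) \left(-1\right)^{2} = \left(\left(-1 + 8\right) - \frac{43}{60}\right) 1 = \left(7 - \frac{43}{60}\right) 1 = \frac{377}{60} \cdot 1 = \frac{377}{60}$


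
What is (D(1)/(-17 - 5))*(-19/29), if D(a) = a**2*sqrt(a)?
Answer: 19/638 ≈ 0.029781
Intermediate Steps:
D(a) = a**(5/2)
(D(1)/(-17 - 5))*(-19/29) = (1**(5/2)/(-17 - 5))*(-19/29) = (1/(-22))*(-19*1/29) = (1*(-1/22))*(-19/29) = -1/22*(-19/29) = 19/638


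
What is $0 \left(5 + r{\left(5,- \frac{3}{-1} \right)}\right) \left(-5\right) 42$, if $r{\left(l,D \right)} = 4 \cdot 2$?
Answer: $0$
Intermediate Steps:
$r{\left(l,D \right)} = 8$
$0 \left(5 + r{\left(5,- \frac{3}{-1} \right)}\right) \left(-5\right) 42 = 0 \left(5 + 8\right) \left(-5\right) 42 = 0 \cdot 13 \left(-5\right) 42 = 0 \left(-5\right) 42 = 0 \cdot 42 = 0$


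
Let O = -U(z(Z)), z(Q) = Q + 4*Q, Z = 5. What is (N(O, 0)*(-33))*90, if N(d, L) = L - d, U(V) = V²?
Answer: -1856250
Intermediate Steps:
z(Q) = 5*Q
O = -625 (O = -(5*5)² = -1*25² = -1*625 = -625)
(N(O, 0)*(-33))*90 = ((0 - 1*(-625))*(-33))*90 = ((0 + 625)*(-33))*90 = (625*(-33))*90 = -20625*90 = -1856250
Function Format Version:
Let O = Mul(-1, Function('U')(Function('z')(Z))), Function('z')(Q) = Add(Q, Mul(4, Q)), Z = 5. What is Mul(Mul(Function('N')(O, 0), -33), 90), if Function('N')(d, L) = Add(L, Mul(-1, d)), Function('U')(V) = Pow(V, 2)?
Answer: -1856250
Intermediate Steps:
Function('z')(Q) = Mul(5, Q)
O = -625 (O = Mul(-1, Pow(Mul(5, 5), 2)) = Mul(-1, Pow(25, 2)) = Mul(-1, 625) = -625)
Mul(Mul(Function('N')(O, 0), -33), 90) = Mul(Mul(Add(0, Mul(-1, -625)), -33), 90) = Mul(Mul(Add(0, 625), -33), 90) = Mul(Mul(625, -33), 90) = Mul(-20625, 90) = -1856250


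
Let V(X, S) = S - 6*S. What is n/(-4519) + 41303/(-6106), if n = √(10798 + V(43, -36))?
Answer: -41303/6106 - √10978/4519 ≈ -6.7875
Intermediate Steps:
V(X, S) = -5*S
n = √10978 (n = √(10798 - 5*(-36)) = √(10798 + 180) = √10978 ≈ 104.78)
n/(-4519) + 41303/(-6106) = √10978/(-4519) + 41303/(-6106) = √10978*(-1/4519) + 41303*(-1/6106) = -√10978/4519 - 41303/6106 = -41303/6106 - √10978/4519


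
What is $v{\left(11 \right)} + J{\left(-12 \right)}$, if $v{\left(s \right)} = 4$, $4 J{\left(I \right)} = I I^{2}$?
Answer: $-428$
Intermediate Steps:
$J{\left(I \right)} = \frac{I^{3}}{4}$ ($J{\left(I \right)} = \frac{I I^{2}}{4} = \frac{I^{3}}{4}$)
$v{\left(11 \right)} + J{\left(-12 \right)} = 4 + \frac{\left(-12\right)^{3}}{4} = 4 + \frac{1}{4} \left(-1728\right) = 4 - 432 = -428$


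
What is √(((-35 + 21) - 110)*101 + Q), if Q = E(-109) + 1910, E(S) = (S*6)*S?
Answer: 16*√237 ≈ 246.32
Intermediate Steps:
E(S) = 6*S² (E(S) = (6*S)*S = 6*S²)
Q = 73196 (Q = 6*(-109)² + 1910 = 6*11881 + 1910 = 71286 + 1910 = 73196)
√(((-35 + 21) - 110)*101 + Q) = √(((-35 + 21) - 110)*101 + 73196) = √((-14 - 110)*101 + 73196) = √(-124*101 + 73196) = √(-12524 + 73196) = √60672 = 16*√237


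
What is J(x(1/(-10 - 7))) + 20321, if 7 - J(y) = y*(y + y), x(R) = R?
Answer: 5874790/289 ≈ 20328.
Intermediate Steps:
J(y) = 7 - 2*y² (J(y) = 7 - y*(y + y) = 7 - y*2*y = 7 - 2*y²)
J(x(1/(-10 - 7))) + 20321 = (7 - 2/(-10 - 7)²) + 20321 = (7 - 2*(1/(-17))²) + 20321 = (7 - 2*(-1/17)²) + 20321 = (7 - 2*1/289) + 20321 = (7 - 2/289) + 20321 = 2021/289 + 20321 = 5874790/289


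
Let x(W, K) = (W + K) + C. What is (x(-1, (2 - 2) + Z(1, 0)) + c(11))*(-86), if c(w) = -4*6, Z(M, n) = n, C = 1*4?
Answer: 1806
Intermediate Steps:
C = 4
c(w) = -24
x(W, K) = 4 + K + W (x(W, K) = (W + K) + 4 = (K + W) + 4 = 4 + K + W)
(x(-1, (2 - 2) + Z(1, 0)) + c(11))*(-86) = ((4 + ((2 - 2) + 0) - 1) - 24)*(-86) = ((4 + (0 + 0) - 1) - 24)*(-86) = ((4 + 0 - 1) - 24)*(-86) = (3 - 24)*(-86) = -21*(-86) = 1806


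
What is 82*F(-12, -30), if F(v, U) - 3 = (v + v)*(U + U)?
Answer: 118326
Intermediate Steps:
F(v, U) = 3 + 4*U*v (F(v, U) = 3 + (v + v)*(U + U) = 3 + (2*v)*(2*U) = 3 + 4*U*v)
82*F(-12, -30) = 82*(3 + 4*(-30)*(-12)) = 82*(3 + 1440) = 82*1443 = 118326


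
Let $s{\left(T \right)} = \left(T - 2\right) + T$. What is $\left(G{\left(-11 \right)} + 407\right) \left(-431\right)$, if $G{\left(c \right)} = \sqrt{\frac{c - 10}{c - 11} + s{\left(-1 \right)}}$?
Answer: $-175417 - \frac{431 i \sqrt{1474}}{22} \approx -1.7542 \cdot 10^{5} - 752.15 i$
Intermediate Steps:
$s{\left(T \right)} = -2 + 2 T$ ($s{\left(T \right)} = \left(-2 + T\right) + T = -2 + 2 T$)
$G{\left(c \right)} = \sqrt{-4 + \frac{-10 + c}{-11 + c}}$ ($G{\left(c \right)} = \sqrt{\frac{c - 10}{c - 11} + \left(-2 + 2 \left(-1\right)\right)} = \sqrt{\frac{-10 + c}{-11 + c} - 4} = \sqrt{-4 + \frac{-10 + c}{-11 + c}}$)
$\left(G{\left(-11 \right)} + 407\right) \left(-431\right) = \left(\sqrt{\frac{34 - -33}{-11 - 11}} + 407\right) \left(-431\right) = \left(\sqrt{\frac{34 + 33}{-22}} + 407\right) \left(-431\right) = \left(\sqrt{\left(- \frac{1}{22}\right) 67} + 407\right) \left(-431\right) = \left(\sqrt{- \frac{67}{22}} + 407\right) \left(-431\right) = \left(\frac{i \sqrt{1474}}{22} + 407\right) \left(-431\right) = \left(407 + \frac{i \sqrt{1474}}{22}\right) \left(-431\right) = -175417 - \frac{431 i \sqrt{1474}}{22}$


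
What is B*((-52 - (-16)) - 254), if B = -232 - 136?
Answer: 106720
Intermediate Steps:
B = -368
B*((-52 - (-16)) - 254) = -368*((-52 - (-16)) - 254) = -368*((-52 - 1*(-16)) - 254) = -368*((-52 + 16) - 254) = -368*(-36 - 254) = -368*(-290) = 106720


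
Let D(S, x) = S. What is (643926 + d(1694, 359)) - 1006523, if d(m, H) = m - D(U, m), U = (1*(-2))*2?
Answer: -360899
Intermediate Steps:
U = -4 (U = -2*2 = -4)
d(m, H) = 4 + m (d(m, H) = m - 1*(-4) = m + 4 = 4 + m)
(643926 + d(1694, 359)) - 1006523 = (643926 + (4 + 1694)) - 1006523 = (643926 + 1698) - 1006523 = 645624 - 1006523 = -360899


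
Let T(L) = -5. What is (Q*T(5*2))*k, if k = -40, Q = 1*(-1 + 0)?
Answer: -200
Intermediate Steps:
Q = -1 (Q = 1*(-1) = -1)
(Q*T(5*2))*k = -1*(-5)*(-40) = 5*(-40) = -200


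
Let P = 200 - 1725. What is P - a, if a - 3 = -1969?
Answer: 441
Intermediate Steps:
a = -1966 (a = 3 - 1969 = -1966)
P = -1525
P - a = -1525 - 1*(-1966) = -1525 + 1966 = 441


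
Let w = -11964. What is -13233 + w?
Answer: -25197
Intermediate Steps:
-13233 + w = -13233 - 11964 = -25197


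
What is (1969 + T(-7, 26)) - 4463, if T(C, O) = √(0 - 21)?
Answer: -2494 + I*√21 ≈ -2494.0 + 4.5826*I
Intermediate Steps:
T(C, O) = I*√21 (T(C, O) = √(-21) = I*√21)
(1969 + T(-7, 26)) - 4463 = (1969 + I*√21) - 4463 = -2494 + I*√21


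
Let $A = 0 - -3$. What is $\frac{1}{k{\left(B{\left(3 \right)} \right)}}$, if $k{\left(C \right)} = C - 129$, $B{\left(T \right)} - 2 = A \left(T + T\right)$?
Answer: $- \frac{1}{109} \approx -0.0091743$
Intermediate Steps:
$A = 3$ ($A = 0 + 3 = 3$)
$B{\left(T \right)} = 2 + 6 T$ ($B{\left(T \right)} = 2 + 3 \left(T + T\right) = 2 + 3 \cdot 2 T = 2 + 6 T$)
$k{\left(C \right)} = -129 + C$ ($k{\left(C \right)} = C - 129 = -129 + C$)
$\frac{1}{k{\left(B{\left(3 \right)} \right)}} = \frac{1}{-129 + \left(2 + 6 \cdot 3\right)} = \frac{1}{-129 + \left(2 + 18\right)} = \frac{1}{-129 + 20} = \frac{1}{-109} = - \frac{1}{109}$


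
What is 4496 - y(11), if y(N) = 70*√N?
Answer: 4496 - 70*√11 ≈ 4263.8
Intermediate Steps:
4496 - y(11) = 4496 - 70*√11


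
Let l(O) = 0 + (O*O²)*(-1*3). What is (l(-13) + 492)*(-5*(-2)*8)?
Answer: 566640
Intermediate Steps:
l(O) = -3*O³ (l(O) = 0 + O³*(-3) = 0 - 3*O³ = -3*O³)
(l(-13) + 492)*(-5*(-2)*8) = (-3*(-13)³ + 492)*(-5*(-2)*8) = (-3*(-2197) + 492)*(10*8) = (6591 + 492)*80 = 7083*80 = 566640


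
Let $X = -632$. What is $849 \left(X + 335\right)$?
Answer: $-252153$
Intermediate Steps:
$849 \left(X + 335\right) = 849 \left(-632 + 335\right) = 849 \left(-297\right) = -252153$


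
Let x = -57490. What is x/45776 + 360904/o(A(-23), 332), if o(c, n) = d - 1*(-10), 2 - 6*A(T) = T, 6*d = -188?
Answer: -48404203/2861 ≈ -16919.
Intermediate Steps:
d = -94/3 (d = (⅙)*(-188) = -94/3 ≈ -31.333)
A(T) = ⅓ - T/6
o(c, n) = -64/3 (o(c, n) = -94/3 - 1*(-10) = -94/3 + 10 = -64/3)
x/45776 + 360904/o(A(-23), 332) = -57490/45776 + 360904/(-64/3) = -57490*1/45776 + 360904*(-3/64) = -28745/22888 - 135339/8 = -48404203/2861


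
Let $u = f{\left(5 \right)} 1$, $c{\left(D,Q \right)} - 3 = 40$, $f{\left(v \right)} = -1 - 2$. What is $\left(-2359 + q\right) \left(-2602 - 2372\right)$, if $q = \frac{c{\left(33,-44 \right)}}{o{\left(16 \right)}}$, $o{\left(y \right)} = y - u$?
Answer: $\frac{222725772}{19} \approx 1.1722 \cdot 10^{7}$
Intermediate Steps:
$f{\left(v \right)} = -3$
$c{\left(D,Q \right)} = 43$ ($c{\left(D,Q \right)} = 3 + 40 = 43$)
$u = -3$ ($u = \left(-3\right) 1 = -3$)
$o{\left(y \right)} = 3 + y$ ($o{\left(y \right)} = y - -3 = y + 3 = 3 + y$)
$q = \frac{43}{19}$ ($q = \frac{43}{3 + 16} = \frac{43}{19} \approx 2.2632$)
$\left(-2359 + q\right) \left(-2602 - 2372\right) = \left(-2359 + \frac{43}{19}\right) \left(-2602 - 2372\right) = \left(- \frac{44778}{19}\right) \left(-4974\right) = \frac{222725772}{19}$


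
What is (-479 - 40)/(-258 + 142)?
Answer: 519/116 ≈ 4.4741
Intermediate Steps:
(-479 - 40)/(-258 + 142) = -519/(-116) = -519*(-1/116) = 519/116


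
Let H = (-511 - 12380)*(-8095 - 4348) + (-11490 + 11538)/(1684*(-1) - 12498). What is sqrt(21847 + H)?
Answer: 2*sqrt(2016628201262794)/7091 ≈ 12666.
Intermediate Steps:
H = 1137415637859/7091 (H = -12891*(-12443) + 48/(-1684 - 12498) = 160402713 + 48/(-14182) = 160402713 + 48*(-1/14182) = 160402713 - 24/7091 = 1137415637859/7091 ≈ 1.6040e+8)
sqrt(21847 + H) = sqrt(21847 + 1137415637859/7091) = sqrt(1137570554936/7091) = 2*sqrt(2016628201262794)/7091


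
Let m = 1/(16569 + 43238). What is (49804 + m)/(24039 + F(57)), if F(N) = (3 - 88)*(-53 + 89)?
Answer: 992875943/418230351 ≈ 2.3740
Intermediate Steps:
F(N) = -3060 (F(N) = -85*36 = -3060)
m = 1/59807 ≈ 1.6720e-5
(49804 + m)/(24039 + F(57)) = (49804 + 1/59807)/(24039 - 3060) = (2978627829/59807)/20979 = (2978627829/59807)*(1/20979) = 992875943/418230351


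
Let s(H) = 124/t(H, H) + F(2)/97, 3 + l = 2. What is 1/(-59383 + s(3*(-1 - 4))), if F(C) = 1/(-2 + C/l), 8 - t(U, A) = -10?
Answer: -3492/207341389 ≈ -1.6842e-5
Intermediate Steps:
l = -1 (l = -3 + 2 = -1)
t(U, A) = 18 (t(U, A) = 8 - 1*(-10) = 8 + 10 = 18)
F(C) = 1/(-2 - C) (F(C) = 1/(-2 + C/(-1)) = 1/(-2 + C*(-1)) = 1/(-2 - C))
s(H) = 24047/3492 (s(H) = 124/18 - 1/(2 + 2)/97 = 124*(1/18) - 1/4*(1/97) = 62/9 - 1*¼*(1/97) = 62/9 - ¼*1/97 = 62/9 - 1/388 = 24047/3492)
1/(-59383 + s(3*(-1 - 4))) = 1/(-59383 + 24047/3492) = 1/(-207341389/3492) = -3492/207341389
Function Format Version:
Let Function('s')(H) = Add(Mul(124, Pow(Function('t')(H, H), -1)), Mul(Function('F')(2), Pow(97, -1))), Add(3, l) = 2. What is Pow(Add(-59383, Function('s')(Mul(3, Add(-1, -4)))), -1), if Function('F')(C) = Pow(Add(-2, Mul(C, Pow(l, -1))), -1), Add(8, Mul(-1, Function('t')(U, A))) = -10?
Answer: Rational(-3492, 207341389) ≈ -1.6842e-5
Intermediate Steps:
l = -1 (l = Add(-3, 2) = -1)
Function('t')(U, A) = 18 (Function('t')(U, A) = Add(8, Mul(-1, -10)) = Add(8, 10) = 18)
Function('F')(C) = Pow(Add(-2, Mul(-1, C)), -1) (Function('F')(C) = Pow(Add(-2, Mul(C, Pow(-1, -1))), -1) = Pow(Add(-2, Mul(C, -1)), -1) = Pow(Add(-2, Mul(-1, C)), -1))
Function('s')(H) = Rational(24047, 3492) (Function('s')(H) = Add(Mul(124, Pow(18, -1)), Mul(Mul(-1, Pow(Add(2, 2), -1)), Pow(97, -1))) = Add(Mul(124, Rational(1, 18)), Mul(Mul(-1, Pow(4, -1)), Rational(1, 97))) = Add(Rational(62, 9), Mul(Mul(-1, Rational(1, 4)), Rational(1, 97))) = Add(Rational(62, 9), Mul(Rational(-1, 4), Rational(1, 97))) = Add(Rational(62, 9), Rational(-1, 388)) = Rational(24047, 3492))
Pow(Add(-59383, Function('s')(Mul(3, Add(-1, -4)))), -1) = Pow(Add(-59383, Rational(24047, 3492)), -1) = Pow(Rational(-207341389, 3492), -1) = Rational(-3492, 207341389)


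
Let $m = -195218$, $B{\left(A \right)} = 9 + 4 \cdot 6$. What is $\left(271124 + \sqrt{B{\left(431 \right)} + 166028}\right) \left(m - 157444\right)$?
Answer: $-95615132088 - 2468634 \sqrt{3389} \approx -9.5759 \cdot 10^{10}$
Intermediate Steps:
$B{\left(A \right)} = 33$ ($B{\left(A \right)} = 9 + 24 = 33$)
$\left(271124 + \sqrt{B{\left(431 \right)} + 166028}\right) \left(m - 157444\right) = \left(271124 + \sqrt{33 + 166028}\right) \left(-195218 - 157444\right) = \left(271124 + \sqrt{166061}\right) \left(-352662\right) = \left(271124 + 7 \sqrt{3389}\right) \left(-352662\right) = -95615132088 - 2468634 \sqrt{3389}$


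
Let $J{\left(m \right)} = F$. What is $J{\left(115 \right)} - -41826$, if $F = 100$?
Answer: $41926$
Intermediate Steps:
$J{\left(m \right)} = 100$
$J{\left(115 \right)} - -41826 = 100 - -41826 = 100 + 41826 = 41926$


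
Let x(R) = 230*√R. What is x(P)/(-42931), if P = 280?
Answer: -460*√70/42931 ≈ -0.089647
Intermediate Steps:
x(P)/(-42931) = (230*√280)/(-42931) = (230*(2*√70))*(-1/42931) = (460*√70)*(-1/42931) = -460*√70/42931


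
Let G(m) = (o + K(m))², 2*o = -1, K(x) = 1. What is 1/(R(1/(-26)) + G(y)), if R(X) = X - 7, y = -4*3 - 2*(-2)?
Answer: -52/353 ≈ -0.14731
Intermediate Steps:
o = -½ (o = (½)*(-1) = -½ ≈ -0.50000)
y = -8 (y = -12 + 4 = -8)
R(X) = -7 + X
G(m) = ¼ (G(m) = (-½ + 1)² = (½)² = ¼)
1/(R(1/(-26)) + G(y)) = 1/((-7 + 1/(-26)) + ¼) = 1/((-7 - 1/26) + ¼) = 1/(-183/26 + ¼) = 1/(-353/52) = -52/353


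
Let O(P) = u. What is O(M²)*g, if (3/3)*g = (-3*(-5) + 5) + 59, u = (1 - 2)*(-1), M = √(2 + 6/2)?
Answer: 79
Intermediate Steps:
M = √5 (M = √(2 + 6*(½)) = √(2 + 3) = √5 ≈ 2.2361)
u = 1 (u = -1*(-1) = 1)
O(P) = 1
g = 79 (g = (-3*(-5) + 5) + 59 = (15 + 5) + 59 = 20 + 59 = 79)
O(M²)*g = 1*79 = 79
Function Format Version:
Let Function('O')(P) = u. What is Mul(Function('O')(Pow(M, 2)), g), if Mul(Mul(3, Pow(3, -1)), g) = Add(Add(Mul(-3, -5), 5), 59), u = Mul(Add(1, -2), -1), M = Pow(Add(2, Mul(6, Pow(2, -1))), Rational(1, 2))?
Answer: 79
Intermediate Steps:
M = Pow(5, Rational(1, 2)) (M = Pow(Add(2, Mul(6, Rational(1, 2))), Rational(1, 2)) = Pow(Add(2, 3), Rational(1, 2)) = Pow(5, Rational(1, 2)) ≈ 2.2361)
u = 1 (u = Mul(-1, -1) = 1)
Function('O')(P) = 1
g = 79 (g = Add(Add(Mul(-3, -5), 5), 59) = Add(Add(15, 5), 59) = Add(20, 59) = 79)
Mul(Function('O')(Pow(M, 2)), g) = Mul(1, 79) = 79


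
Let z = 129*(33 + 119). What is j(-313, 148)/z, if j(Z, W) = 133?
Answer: 7/1032 ≈ 0.0067829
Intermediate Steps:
z = 19608 (z = 129*152 = 19608)
j(-313, 148)/z = 133/19608 = 133*(1/19608) = 7/1032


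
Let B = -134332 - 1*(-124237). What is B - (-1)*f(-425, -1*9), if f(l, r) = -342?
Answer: -10437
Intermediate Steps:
B = -10095 (B = -134332 + 124237 = -10095)
B - (-1)*f(-425, -1*9) = -10095 - (-1)*(-342) = -10095 - 1*342 = -10095 - 342 = -10437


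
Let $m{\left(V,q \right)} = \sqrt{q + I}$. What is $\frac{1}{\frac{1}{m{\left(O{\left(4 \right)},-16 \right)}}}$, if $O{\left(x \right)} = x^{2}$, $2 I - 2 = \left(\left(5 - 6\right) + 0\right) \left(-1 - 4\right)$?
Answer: $\frac{5 i \sqrt{2}}{2} \approx 3.5355 i$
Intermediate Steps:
$I = \frac{7}{2}$ ($I = 1 + \frac{\left(\left(5 - 6\right) + 0\right) \left(-1 - 4\right)}{2} = 1 + \frac{\left(\left(5 - 6\right) + 0\right) \left(-5\right)}{2} = 1 + \frac{\left(-1 + 0\right) \left(-5\right)}{2} = 1 + \frac{\left(-1\right) \left(-5\right)}{2} = 1 + \frac{1}{2} \cdot 5 = 1 + \frac{5}{2} = \frac{7}{2} \approx 3.5$)
$m{\left(V,q \right)} = \sqrt{\frac{7}{2} + q}$ ($m{\left(V,q \right)} = \sqrt{q + \frac{7}{2}} = \sqrt{\frac{7}{2} + q}$)
$\frac{1}{\frac{1}{m{\left(O{\left(4 \right)},-16 \right)}}} = \frac{1}{\frac{1}{\frac{1}{2} \sqrt{14 + 4 \left(-16\right)}}} = \frac{1}{\frac{1}{\frac{1}{2} \sqrt{14 - 64}}} = \frac{1}{\frac{1}{\frac{1}{2} \sqrt{-50}}} = \frac{1}{\frac{1}{\frac{1}{2} \cdot 5 i \sqrt{2}}} = \frac{1}{\frac{1}{\frac{5}{2} i \sqrt{2}}} = \frac{1}{\left(- \frac{1}{5}\right) i \sqrt{2}} = \frac{5 i \sqrt{2}}{2}$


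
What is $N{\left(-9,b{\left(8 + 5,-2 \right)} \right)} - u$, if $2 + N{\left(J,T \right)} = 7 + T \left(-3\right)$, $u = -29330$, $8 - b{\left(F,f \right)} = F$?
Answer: $29350$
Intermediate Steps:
$b{\left(F,f \right)} = 8 - F$
$N{\left(J,T \right)} = 5 - 3 T$ ($N{\left(J,T \right)} = -2 + \left(7 + T \left(-3\right)\right) = -2 - \left(-7 + 3 T\right) = 5 - 3 T$)
$N{\left(-9,b{\left(8 + 5,-2 \right)} \right)} - u = \left(5 - 3 \left(8 - \left(8 + 5\right)\right)\right) - -29330 = \left(5 - 3 \left(8 - 13\right)\right) + 29330 = \left(5 - -15\right) + 29330 = \left(5 + 15\right) + 29330 = 20 + 29330 = 29350$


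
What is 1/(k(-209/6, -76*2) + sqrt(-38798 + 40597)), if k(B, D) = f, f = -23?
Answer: 23/1270 + sqrt(1799)/1270 ≈ 0.051508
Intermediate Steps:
k(B, D) = -23
1/(k(-209/6, -76*2) + sqrt(-38798 + 40597)) = 1/(-23 + sqrt(-38798 + 40597)) = 1/(-23 + sqrt(1799))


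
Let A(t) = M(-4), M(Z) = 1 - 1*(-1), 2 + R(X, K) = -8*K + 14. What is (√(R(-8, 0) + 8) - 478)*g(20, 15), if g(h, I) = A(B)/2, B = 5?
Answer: -478 + 2*√5 ≈ -473.53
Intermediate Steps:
R(X, K) = 12 - 8*K (R(X, K) = -2 + (-8*K + 14) = -2 + (14 - 8*K) = 12 - 8*K)
M(Z) = 2 (M(Z) = 1 + 1 = 2)
A(t) = 2
g(h, I) = 1 (g(h, I) = 2/2 = 2*(½) = 1)
(√(R(-8, 0) + 8) - 478)*g(20, 15) = (√((12 - 8*0) + 8) - 478)*1 = (√((12 + 0) + 8) - 478)*1 = (√(12 + 8) - 478)*1 = (√20 - 478)*1 = (2*√5 - 478)*1 = (-478 + 2*√5)*1 = -478 + 2*√5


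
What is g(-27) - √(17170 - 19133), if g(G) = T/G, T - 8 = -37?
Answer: 29/27 - I*√1963 ≈ 1.0741 - 44.306*I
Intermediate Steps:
T = -29 (T = 8 - 37 = -29)
g(G) = -29/G
g(-27) - √(17170 - 19133) = -29/(-27) - √(17170 - 19133) = -29*(-1/27) - √(-1963) = 29/27 - I*√1963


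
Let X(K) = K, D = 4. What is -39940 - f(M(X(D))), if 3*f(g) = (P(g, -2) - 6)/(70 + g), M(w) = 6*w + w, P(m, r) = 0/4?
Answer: -1957059/49 ≈ -39940.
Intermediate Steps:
P(m, r) = 0 (P(m, r) = 0*(¼) = 0)
M(w) = 7*w
f(g) = -2/(70 + g) (f(g) = ((0 - 6)/(70 + g))/3 = (-6/(70 + g))/3 = -2/(70 + g))
-39940 - f(M(X(D))) = -39940 - (-2)/(70 + 7*4) = -39940 - (-2)/(70 + 28) = -39940 - (-2)/98 = -39940 - 1*(-1/49) = -39940 + 1/49 = -1957059/49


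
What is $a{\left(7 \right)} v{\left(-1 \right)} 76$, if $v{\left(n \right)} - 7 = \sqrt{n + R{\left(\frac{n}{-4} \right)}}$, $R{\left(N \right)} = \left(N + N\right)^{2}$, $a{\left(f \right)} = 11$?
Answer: $5852 + 418 i \sqrt{3} \approx 5852.0 + 724.0 i$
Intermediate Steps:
$R{\left(N \right)} = 4 N^{2}$ ($R{\left(N \right)} = \left(2 N\right)^{2} = 4 N^{2}$)
$v{\left(n \right)} = 7 + \sqrt{n + \frac{n^{2}}{4}}$ ($v{\left(n \right)} = 7 + \sqrt{n + 4 \left(\frac{n}{-4}\right)^{2}} = 7 + \sqrt{n + 4 \left(n \left(- \frac{1}{4}\right)\right)^{2}} = 7 + \sqrt{n + 4 \left(- \frac{n}{4}\right)^{2}} = 7 + \sqrt{n + 4 \frac{n^{2}}{16}} = 7 + \sqrt{n + \frac{n^{2}}{4}}$)
$a{\left(7 \right)} v{\left(-1 \right)} 76 = 11 \left(7 + \frac{\sqrt{- (4 - 1)}}{2}\right) 76 = 11 \left(7 + \frac{\sqrt{\left(-1\right) 3}}{2}\right) 76 = 11 \left(7 + \frac{\sqrt{-3}}{2}\right) 76 = 11 \left(7 + \frac{i \sqrt{3}}{2}\right) 76 = \left(77 + \frac{11 i \sqrt{3}}{2}\right) 76 = 5852 + 418 i \sqrt{3}$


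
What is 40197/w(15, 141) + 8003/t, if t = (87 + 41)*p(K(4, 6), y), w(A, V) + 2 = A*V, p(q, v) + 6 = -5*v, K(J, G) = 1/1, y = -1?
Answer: -11765123/270464 ≈ -43.500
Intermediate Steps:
K(J, G) = 1
p(q, v) = -6 - 5*v
w(A, V) = -2 + A*V
t = -128 (t = (87 + 41)*(-6 - 5*(-1)) = 128*(-6 + 5) = 128*(-1) = -128)
40197/w(15, 141) + 8003/t = 40197/(-2 + 15*141) + 8003/(-128) = 40197/(-2 + 2115) + 8003*(-1/128) = 40197/2113 - 8003/128 = -11765123/270464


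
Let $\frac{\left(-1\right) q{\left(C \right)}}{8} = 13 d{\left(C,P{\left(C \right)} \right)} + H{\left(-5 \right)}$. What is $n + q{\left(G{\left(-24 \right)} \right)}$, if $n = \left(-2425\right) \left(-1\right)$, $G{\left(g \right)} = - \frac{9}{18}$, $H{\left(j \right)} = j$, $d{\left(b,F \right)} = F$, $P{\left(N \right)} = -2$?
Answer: $2673$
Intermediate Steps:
$G{\left(g \right)} = - \frac{1}{2}$ ($G{\left(g \right)} = \left(-9\right) \frac{1}{18} = - \frac{1}{2}$)
$q{\left(C \right)} = 248$ ($q{\left(C \right)} = - 8 \left(13 \left(-2\right) - 5\right) = - 8 \left(-26 - 5\right) = \left(-8\right) \left(-31\right) = 248$)
$n = 2425$
$n + q{\left(G{\left(-24 \right)} \right)} = 2425 + 248 = 2673$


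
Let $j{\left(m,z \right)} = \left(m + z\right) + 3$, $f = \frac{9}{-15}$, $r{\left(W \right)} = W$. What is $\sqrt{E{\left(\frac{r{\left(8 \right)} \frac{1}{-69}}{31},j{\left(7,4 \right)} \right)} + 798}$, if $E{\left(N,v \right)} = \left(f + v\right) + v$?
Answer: $\frac{\sqrt{20635}}{5} \approx 28.73$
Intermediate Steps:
$f = - \frac{3}{5}$ ($f = 9 \left(- \frac{1}{15}\right) = - \frac{3}{5} \approx -0.6$)
$j{\left(m,z \right)} = 3 + m + z$
$E{\left(N,v \right)} = - \frac{3}{5} + 2 v$ ($E{\left(N,v \right)} = \left(- \frac{3}{5} + v\right) + v = - \frac{3}{5} + 2 v$)
$\sqrt{E{\left(\frac{r{\left(8 \right)} \frac{1}{-69}}{31},j{\left(7,4 \right)} \right)} + 798} = \sqrt{\left(- \frac{3}{5} + 2 \left(3 + 7 + 4\right)\right) + 798} = \sqrt{\left(- \frac{3}{5} + 2 \cdot 14\right) + 798} = \sqrt{\left(- \frac{3}{5} + 28\right) + 798} = \sqrt{\frac{137}{5} + 798} = \sqrt{\frac{4127}{5}} = \frac{\sqrt{20635}}{5}$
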